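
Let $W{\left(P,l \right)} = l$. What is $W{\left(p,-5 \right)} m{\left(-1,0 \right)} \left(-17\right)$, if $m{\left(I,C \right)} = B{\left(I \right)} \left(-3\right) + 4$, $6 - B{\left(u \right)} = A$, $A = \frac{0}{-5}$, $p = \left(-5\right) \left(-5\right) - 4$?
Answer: $-1190$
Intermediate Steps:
$p = 21$ ($p = 25 - 4 = 21$)
$A = 0$ ($A = 0 \left(- \frac{1}{5}\right) = 0$)
$B{\left(u \right)} = 6$ ($B{\left(u \right)} = 6 - 0 = 6 + 0 = 6$)
$m{\left(I,C \right)} = -14$ ($m{\left(I,C \right)} = 6 \left(-3\right) + 4 = -18 + 4 = -14$)
$W{\left(p,-5 \right)} m{\left(-1,0 \right)} \left(-17\right) = \left(-5\right) \left(-14\right) \left(-17\right) = 70 \left(-17\right) = -1190$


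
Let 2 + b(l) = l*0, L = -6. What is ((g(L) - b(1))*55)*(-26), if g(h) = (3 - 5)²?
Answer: -8580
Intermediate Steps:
b(l) = -2 (b(l) = -2 + l*0 = -2 + 0 = -2)
g(h) = 4 (g(h) = (-2)² = 4)
((g(L) - b(1))*55)*(-26) = ((4 - 1*(-2))*55)*(-26) = ((4 + 2)*55)*(-26) = (6*55)*(-26) = 330*(-26) = -8580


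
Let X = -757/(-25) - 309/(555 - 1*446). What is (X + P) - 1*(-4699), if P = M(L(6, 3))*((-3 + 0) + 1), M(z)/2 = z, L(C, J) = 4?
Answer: 12835963/2725 ≈ 4710.4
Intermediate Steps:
M(z) = 2*z
X = 74788/2725 (X = -757*(-1/25) - 309/(555 - 446) = 757/25 - 309/109 = 74788/2725 ≈ 27.445)
P = -16 (P = (2*4)*((-3 + 0) + 1) = 8*(-3 + 1) = 8*(-2) = -16)
(X + P) - 1*(-4699) = (74788/2725 - 16) - 1*(-4699) = 31188/2725 + 4699 = 12835963/2725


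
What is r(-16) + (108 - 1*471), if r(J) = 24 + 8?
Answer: -331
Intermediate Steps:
r(J) = 32
r(-16) + (108 - 1*471) = 32 + (108 - 1*471) = 32 + (108 - 471) = 32 - 363 = -331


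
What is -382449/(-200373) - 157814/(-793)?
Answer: 10641648893/52965263 ≈ 200.92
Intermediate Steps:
-382449/(-200373) - 157814/(-793) = -382449*(-1/200373) - 157814*(-1/793) = 127483/66791 + 157814/793 = 10641648893/52965263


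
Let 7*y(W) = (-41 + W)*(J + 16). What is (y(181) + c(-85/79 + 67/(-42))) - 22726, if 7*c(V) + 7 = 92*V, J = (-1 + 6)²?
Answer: -254813689/11613 ≈ -21942.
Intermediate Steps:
J = 25 (J = 5² = 25)
y(W) = -1681/7 + 41*W/7 (y(W) = ((-41 + W)*(25 + 16))/7 = ((-41 + W)*41)/7 = (-1681 + 41*W)/7 = -1681/7 + 41*W/7)
c(V) = -1 + 92*V/7 (c(V) = -1 + (92*V)/7 = -1 + 92*V/7)
(y(181) + c(-85/79 + 67/(-42))) - 22726 = ((-1681/7 + (41/7)*181) + (-1 + 92*(-85/79 + 67/(-42))/7)) - 22726 = ((-1681/7 + 7421/7) + (-1 + 92*(-85*1/79 + 67*(-1/42))/7)) - 22726 = (820 + (-1 + 92*(-85/79 - 67/42)/7)) - 22726 = (820 + (-1 + (92/7)*(-8863/3318))) - 22726 = (820 + (-1 - 407698/11613)) - 22726 = (820 - 419311/11613) - 22726 = 9103349/11613 - 22726 = -254813689/11613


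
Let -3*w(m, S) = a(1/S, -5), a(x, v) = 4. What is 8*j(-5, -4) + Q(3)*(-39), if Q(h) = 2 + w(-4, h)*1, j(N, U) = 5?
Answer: 14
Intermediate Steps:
w(m, S) = -4/3 (w(m, S) = -⅓*4 = -4/3)
Q(h) = ⅔ (Q(h) = 2 - 4/3*1 = 2 - 4/3 = ⅔)
8*j(-5, -4) + Q(3)*(-39) = 8*5 + (⅔)*(-39) = 40 - 26 = 14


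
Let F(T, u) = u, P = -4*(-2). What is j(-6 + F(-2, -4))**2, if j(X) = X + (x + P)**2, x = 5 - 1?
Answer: 17956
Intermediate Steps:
x = 4
P = 8
j(X) = 144 + X (j(X) = X + (4 + 8)**2 = X + 12**2 = X + 144 = 144 + X)
j(-6 + F(-2, -4))**2 = (144 + (-6 - 4))**2 = (144 - 10)**2 = 134**2 = 17956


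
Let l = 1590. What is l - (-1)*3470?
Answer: 5060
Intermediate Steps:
l - (-1)*3470 = 1590 - (-1)*3470 = 1590 - 1*(-3470) = 1590 + 3470 = 5060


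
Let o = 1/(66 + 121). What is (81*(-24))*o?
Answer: -1944/187 ≈ -10.396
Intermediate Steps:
o = 1/187 ≈ 0.0053476
(81*(-24))*o = (81*(-24))*(1/187) = -1944*1/187 = -1944/187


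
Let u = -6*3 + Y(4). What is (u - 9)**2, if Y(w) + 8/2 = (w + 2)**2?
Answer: 25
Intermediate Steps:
Y(w) = -4 + (2 + w)**2 (Y(w) = -4 + (w + 2)**2 = -4 + (2 + w)**2)
u = 14 (u = -6*3 + 4*(4 + 4) = -18 + 4*8 = -18 + 32 = 14)
(u - 9)**2 = (14 - 9)**2 = 5**2 = 25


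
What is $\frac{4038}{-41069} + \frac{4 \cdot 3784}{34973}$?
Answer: $\frac{480399410}{1436306137} \approx 0.33447$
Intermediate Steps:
$\frac{4038}{-41069} + \frac{4 \cdot 3784}{34973} = 4038 \left(- \frac{1}{41069}\right) + 15136 \cdot \frac{1}{34973} = - \frac{4038}{41069} + \frac{15136}{34973} = \frac{480399410}{1436306137}$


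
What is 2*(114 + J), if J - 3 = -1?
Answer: 232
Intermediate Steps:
J = 2 (J = 3 - 1 = 2)
2*(114 + J) = 2*(114 + 2) = 2*116 = 232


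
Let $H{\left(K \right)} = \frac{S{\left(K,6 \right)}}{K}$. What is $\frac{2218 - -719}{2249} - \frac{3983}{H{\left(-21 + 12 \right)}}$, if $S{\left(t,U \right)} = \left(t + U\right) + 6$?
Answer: $\frac{26876238}{2249} \approx 11950.0$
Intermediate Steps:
$S{\left(t,U \right)} = 6 + U + t$ ($S{\left(t,U \right)} = \left(U + t\right) + 6 = 6 + U + t$)
$H{\left(K \right)} = \frac{12 + K}{K}$ ($H{\left(K \right)} = \frac{6 + 6 + K}{K} = \frac{12 + K}{K}$)
$\frac{2218 - -719}{2249} - \frac{3983}{H{\left(-21 + 12 \right)}} = \frac{2218 - -719}{2249} - \frac{3983}{\frac{1}{-21 + 12} \left(12 + \left(-21 + 12\right)\right)} = \left(2218 + 719\right) \frac{1}{2249} - \frac{3983}{\frac{1}{-9} \left(12 - 9\right)} = 2937 \cdot \frac{1}{2249} - \frac{3983}{\left(- \frac{1}{9}\right) 3} = \frac{2937}{2249} - \frac{3983}{- \frac{1}{3}} = \frac{2937}{2249} - -11949 = \frac{2937}{2249} + 11949 = \frac{26876238}{2249}$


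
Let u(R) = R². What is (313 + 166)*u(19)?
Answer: 172919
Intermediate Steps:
(313 + 166)*u(19) = (313 + 166)*19² = 479*361 = 172919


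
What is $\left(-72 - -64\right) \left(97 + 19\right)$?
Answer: $-928$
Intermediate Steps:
$\left(-72 - -64\right) \left(97 + 19\right) = \left(-72 + 64\right) 116 = \left(-8\right) 116 = -928$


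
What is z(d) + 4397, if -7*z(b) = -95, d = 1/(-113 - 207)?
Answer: 30874/7 ≈ 4410.6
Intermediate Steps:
d = -1/320 (d = 1/(-320) = -1/320 ≈ -0.0031250)
z(b) = 95/7 (z(b) = -⅐*(-95) = 95/7)
z(d) + 4397 = 95/7 + 4397 = 30874/7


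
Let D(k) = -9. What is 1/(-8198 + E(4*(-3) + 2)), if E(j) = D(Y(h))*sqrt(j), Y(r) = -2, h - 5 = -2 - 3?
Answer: I/(-8198*I + 9*sqrt(10)) ≈ -0.00012198 + 4.2347e-7*I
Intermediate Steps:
h = 0 (h = 5 + (-2 - 3) = 5 - 5 = 0)
E(j) = -9*sqrt(j)
1/(-8198 + E(4*(-3) + 2)) = 1/(-8198 - 9*sqrt(4*(-3) + 2)) = 1/(-8198 - 9*sqrt(-12 + 2)) = 1/(-8198 - 9*I*sqrt(10))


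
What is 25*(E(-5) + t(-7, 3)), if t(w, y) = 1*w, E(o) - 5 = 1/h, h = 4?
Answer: -175/4 ≈ -43.750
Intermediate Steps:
E(o) = 21/4 (E(o) = 5 + 1/4 = 5 + ¼ = 21/4)
t(w, y) = w
25*(E(-5) + t(-7, 3)) = 25*(21/4 - 7) = 25*(-7/4) = -175/4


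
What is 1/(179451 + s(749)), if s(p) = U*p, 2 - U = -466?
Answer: 1/529983 ≈ 1.8869e-6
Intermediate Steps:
U = 468 (U = 2 - 1*(-466) = 2 + 466 = 468)
s(p) = 468*p
1/(179451 + s(749)) = 1/(179451 + 468*749) = 1/(179451 + 350532) = 1/529983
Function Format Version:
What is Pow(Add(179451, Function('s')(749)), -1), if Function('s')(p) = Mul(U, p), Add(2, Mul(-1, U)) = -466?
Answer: Rational(1, 529983) ≈ 1.8869e-6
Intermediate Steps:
U = 468 (U = Add(2, Mul(-1, -466)) = Add(2, 466) = 468)
Function('s')(p) = Mul(468, p)
Pow(Add(179451, Function('s')(749)), -1) = Pow(Add(179451, Mul(468, 749)), -1) = Pow(Add(179451, 350532), -1) = Pow(529983, -1) = Rational(1, 529983)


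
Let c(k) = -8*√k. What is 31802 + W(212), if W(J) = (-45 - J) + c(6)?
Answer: 31545 - 8*√6 ≈ 31525.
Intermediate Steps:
W(J) = -45 - J - 8*√6 (W(J) = (-45 - J) - 8*√6 = -45 - J - 8*√6)
31802 + W(212) = 31802 + (-45 - 1*212 - 8*√6) = 31802 + (-45 - 212 - 8*√6) = 31802 + (-257 - 8*√6) = 31545 - 8*√6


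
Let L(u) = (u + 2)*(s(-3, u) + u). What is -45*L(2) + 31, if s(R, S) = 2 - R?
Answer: -1229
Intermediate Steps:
L(u) = (2 + u)*(5 + u) (L(u) = (u + 2)*((2 - 1*(-3)) + u) = (2 + u)*((2 + 3) + u) = (2 + u)*(5 + u))
-45*L(2) + 31 = -45*(10 + 2² + 7*2) + 31 = -45*(10 + 4 + 14) + 31 = -45*28 + 31 = -1260 + 31 = -1229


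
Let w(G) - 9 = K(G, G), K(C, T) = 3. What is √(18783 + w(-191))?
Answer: √18795 ≈ 137.09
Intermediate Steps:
w(G) = 12 (w(G) = 9 + 3 = 12)
√(18783 + w(-191)) = √(18783 + 12) = √18795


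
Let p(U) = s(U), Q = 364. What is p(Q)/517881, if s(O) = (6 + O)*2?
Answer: 740/517881 ≈ 0.0014289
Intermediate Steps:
s(O) = 12 + 2*O
p(U) = 12 + 2*U
p(Q)/517881 = (12 + 2*364)/517881 = (12 + 728)*(1/517881) = 740*(1/517881) = 740/517881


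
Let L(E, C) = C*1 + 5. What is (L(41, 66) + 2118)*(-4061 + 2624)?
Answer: -3145593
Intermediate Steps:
L(E, C) = 5 + C (L(E, C) = C + 5 = 5 + C)
(L(41, 66) + 2118)*(-4061 + 2624) = ((5 + 66) + 2118)*(-4061 + 2624) = (71 + 2118)*(-1437) = 2189*(-1437) = -3145593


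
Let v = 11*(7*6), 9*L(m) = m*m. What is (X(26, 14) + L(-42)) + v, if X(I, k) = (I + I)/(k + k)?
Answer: 4619/7 ≈ 659.86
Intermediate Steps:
L(m) = m²/9 (L(m) = (m*m)/9 = m²/9)
X(I, k) = I/k (X(I, k) = (2*I)/((2*k)) = (2*I)*(1/(2*k)) = I/k)
v = 462 (v = 11*42 = 462)
(X(26, 14) + L(-42)) + v = (26/14 + (⅑)*(-42)²) + 462 = (26*(1/14) + (⅑)*1764) + 462 = (13/7 + 196) + 462 = 1385/7 + 462 = 4619/7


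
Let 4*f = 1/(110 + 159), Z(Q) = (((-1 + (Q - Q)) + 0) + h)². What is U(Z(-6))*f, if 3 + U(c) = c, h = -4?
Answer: 11/538 ≈ 0.020446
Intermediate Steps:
Z(Q) = 25 (Z(Q) = (((-1 + (Q - Q)) + 0) - 4)² = (((-1 + 0) + 0) - 4)² = ((-1 + 0) - 4)² = (-1 - 4)² = (-5)² = 25)
U(c) = -3 + c
f = 1/1076 (f = 1/(4*(110 + 159)) = (¼)/269 = (¼)*(1/269) = 1/1076 ≈ 0.00092937)
U(Z(-6))*f = (-3 + 25)*(1/1076) = 22*(1/1076) = 11/538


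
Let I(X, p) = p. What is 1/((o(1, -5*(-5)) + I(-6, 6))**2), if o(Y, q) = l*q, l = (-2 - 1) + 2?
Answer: 1/361 ≈ 0.0027701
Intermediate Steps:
l = -1 (l = -3 + 2 = -1)
o(Y, q) = -q
1/((o(1, -5*(-5)) + I(-6, 6))**2) = 1/((-(-5)*(-5) + 6)**2) = 1/((-1*25 + 6)**2) = 1/((-25 + 6)**2) = 1/((-19)**2) = 1/361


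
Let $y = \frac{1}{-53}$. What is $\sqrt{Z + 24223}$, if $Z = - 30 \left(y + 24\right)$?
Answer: $\frac{\sqrt{66021517}}{53} \approx 153.31$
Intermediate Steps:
$y = - \frac{1}{53} \approx -0.018868$
$Z = - \frac{38130}{53}$ ($Z = - 30 \left(- \frac{1}{53} + 24\right) = \left(-30\right) \frac{1271}{53} = - \frac{38130}{53} \approx -719.43$)
$\sqrt{Z + 24223} = \sqrt{- \frac{38130}{53} + 24223} = \sqrt{\frac{1245689}{53}} = \frac{\sqrt{66021517}}{53}$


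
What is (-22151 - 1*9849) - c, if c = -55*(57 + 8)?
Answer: -28425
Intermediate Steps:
c = -3575 (c = -55*65 = -3575)
(-22151 - 1*9849) - c = (-22151 - 1*9849) - 1*(-3575) = (-22151 - 9849) + 3575 = -32000 + 3575 = -28425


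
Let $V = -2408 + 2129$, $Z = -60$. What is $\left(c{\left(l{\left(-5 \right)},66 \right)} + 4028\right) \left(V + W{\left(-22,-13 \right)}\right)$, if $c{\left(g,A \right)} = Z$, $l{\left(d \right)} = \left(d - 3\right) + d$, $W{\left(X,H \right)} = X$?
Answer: $-1194368$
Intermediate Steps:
$l{\left(d \right)} = -3 + 2 d$ ($l{\left(d \right)} = \left(-3 + d\right) + d = -3 + 2 d$)
$c{\left(g,A \right)} = -60$
$V = -279$
$\left(c{\left(l{\left(-5 \right)},66 \right)} + 4028\right) \left(V + W{\left(-22,-13 \right)}\right) = \left(-60 + 4028\right) \left(-279 - 22\right) = 3968 \left(-301\right) = -1194368$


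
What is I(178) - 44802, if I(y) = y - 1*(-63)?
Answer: -44561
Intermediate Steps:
I(y) = 63 + y (I(y) = y + 63 = 63 + y)
I(178) - 44802 = (63 + 178) - 44802 = 241 - 44802 = -44561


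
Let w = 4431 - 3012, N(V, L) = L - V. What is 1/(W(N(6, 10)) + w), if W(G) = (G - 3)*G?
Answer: 1/1423 ≈ 0.00070274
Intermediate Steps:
W(G) = G*(-3 + G) (W(G) = (-3 + G)*G = G*(-3 + G))
w = 1419
1/(W(N(6, 10)) + w) = 1/((10 - 1*6)*(-3 + (10 - 1*6)) + 1419) = 1/((10 - 6)*(-3 + (10 - 6)) + 1419) = 1/(4*(-3 + 4) + 1419) = 1/(4*1 + 1419) = 1/(4 + 1419) = 1/1423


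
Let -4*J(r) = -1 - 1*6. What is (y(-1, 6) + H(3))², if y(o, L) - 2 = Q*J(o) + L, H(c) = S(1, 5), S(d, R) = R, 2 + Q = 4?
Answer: 1089/4 ≈ 272.25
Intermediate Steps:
Q = 2 (Q = -2 + 4 = 2)
J(r) = 7/4 (J(r) = -(-1 - 1*6)/4 = -(-1 - 6)/4 = -¼*(-7) = 7/4)
H(c) = 5
y(o, L) = 11/2 + L (y(o, L) = 2 + (2*(7/4) + L) = 2 + (7/2 + L) = 11/2 + L)
(y(-1, 6) + H(3))² = ((11/2 + 6) + 5)² = (23/2 + 5)² = (33/2)² = 1089/4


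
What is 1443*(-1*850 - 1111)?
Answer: -2829723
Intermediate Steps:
1443*(-1*850 - 1111) = 1443*(-850 - 1111) = 1443*(-1961) = -2829723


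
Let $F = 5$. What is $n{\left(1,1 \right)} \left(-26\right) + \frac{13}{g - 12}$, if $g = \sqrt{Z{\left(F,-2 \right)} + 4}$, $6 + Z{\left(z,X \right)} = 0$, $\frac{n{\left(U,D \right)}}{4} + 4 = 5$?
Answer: $- \frac{7670}{73} - \frac{13 i \sqrt{2}}{146} \approx -105.07 - 0.12592 i$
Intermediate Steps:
$n{\left(U,D \right)} = 4$ ($n{\left(U,D \right)} = -16 + 4 \cdot 5 = -16 + 20 = 4$)
$Z{\left(z,X \right)} = -6$ ($Z{\left(z,X \right)} = -6 + 0 = -6$)
$g = i \sqrt{2}$ ($g = \sqrt{-6 + 4} = \sqrt{-2} = i \sqrt{2} \approx 1.4142 i$)
$n{\left(1,1 \right)} \left(-26\right) + \frac{13}{g - 12} = 4 \left(-26\right) + \frac{13}{i \sqrt{2} - 12} = -104 + \frac{13}{-12 + i \sqrt{2}}$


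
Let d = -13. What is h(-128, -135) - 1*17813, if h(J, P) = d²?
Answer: -17644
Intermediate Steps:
h(J, P) = 169 (h(J, P) = (-13)² = 169)
h(-128, -135) - 1*17813 = 169 - 1*17813 = 169 - 17813 = -17644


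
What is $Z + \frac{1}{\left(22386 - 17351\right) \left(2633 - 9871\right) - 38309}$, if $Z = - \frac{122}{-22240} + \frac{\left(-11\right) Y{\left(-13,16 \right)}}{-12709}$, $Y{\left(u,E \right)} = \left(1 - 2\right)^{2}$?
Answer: $\frac{32744646911511}{5155734068567120} \approx 0.0063511$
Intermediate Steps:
$Y{\left(u,E \right)} = 1$ ($Y{\left(u,E \right)} = \left(-1\right)^{2} = 1$)
$Z = \frac{897569}{141324080}$ ($Z = - \frac{122}{-22240} + \frac{\left(-11\right) 1}{-12709} = \left(-122\right) \left(- \frac{1}{22240}\right) - - \frac{11}{12709} = \frac{61}{11120} + \frac{11}{12709} = \frac{897569}{141324080} \approx 0.0063511$)
$Z + \frac{1}{\left(22386 - 17351\right) \left(2633 - 9871\right) - 38309} = \frac{897569}{141324080} + \frac{1}{\left(22386 - 17351\right) \left(2633 - 9871\right) - 38309} = \frac{897569}{141324080} + \frac{1}{5035 \left(-7238\right) - 38309} = \frac{897569}{141324080} + \frac{1}{-36443330 - 38309} = \frac{897569}{141324080} + \frac{1}{-36481639} = \frac{897569}{141324080} - \frac{1}{36481639} = \frac{32744646911511}{5155734068567120}$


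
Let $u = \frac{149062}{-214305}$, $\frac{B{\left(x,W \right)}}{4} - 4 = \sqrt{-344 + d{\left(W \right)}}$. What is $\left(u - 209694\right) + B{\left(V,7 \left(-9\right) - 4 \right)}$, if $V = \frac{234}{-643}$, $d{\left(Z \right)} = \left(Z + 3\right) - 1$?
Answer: $- \frac{44935192852}{214305} + 4 i \sqrt{409} \approx -2.0968 \cdot 10^{5} + 80.895 i$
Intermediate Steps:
$d{\left(Z \right)} = 2 + Z$ ($d{\left(Z \right)} = \left(3 + Z\right) - 1 = 2 + Z$)
$V = - \frac{234}{643}$ ($V = 234 \left(- \frac{1}{643}\right) = - \frac{234}{643} \approx -0.36392$)
$B{\left(x,W \right)} = 16 + 4 \sqrt{-342 + W}$ ($B{\left(x,W \right)} = 16 + 4 \sqrt{-344 + \left(2 + W\right)} = 16 + 4 \sqrt{-342 + W}$)
$u = - \frac{149062}{214305}$ ($u = 149062 \left(- \frac{1}{214305}\right) = - \frac{149062}{214305} \approx -0.69556$)
$\left(u - 209694\right) + B{\left(V,7 \left(-9\right) - 4 \right)} = \left(- \frac{149062}{214305} - 209694\right) + \left(16 + 4 \sqrt{-342 + \left(7 \left(-9\right) - 4\right)}\right) = \left(- \frac{149062}{214305} - 209694\right) + \left(16 + 4 \sqrt{-342 - 67}\right) = - \frac{44938621732}{214305} + \left(16 + 4 \sqrt{-342 - 67}\right) = - \frac{44938621732}{214305} + \left(16 + 4 \sqrt{-409}\right) = - \frac{44938621732}{214305} + \left(16 + 4 i \sqrt{409}\right) = - \frac{44935192852}{214305} + 4 i \sqrt{409}$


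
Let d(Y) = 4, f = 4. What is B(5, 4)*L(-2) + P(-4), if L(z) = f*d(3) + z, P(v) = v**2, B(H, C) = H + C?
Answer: 142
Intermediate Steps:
B(H, C) = C + H
L(z) = 16 + z (L(z) = 4*4 + z = 16 + z)
B(5, 4)*L(-2) + P(-4) = (4 + 5)*(16 - 2) + (-4)**2 = 9*14 + 16 = 126 + 16 = 142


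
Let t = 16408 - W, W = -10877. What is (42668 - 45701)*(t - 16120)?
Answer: -33863445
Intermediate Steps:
t = 27285 (t = 16408 - 1*(-10877) = 16408 + 10877 = 27285)
(42668 - 45701)*(t - 16120) = (42668 - 45701)*(27285 - 16120) = -3033*11165 = -33863445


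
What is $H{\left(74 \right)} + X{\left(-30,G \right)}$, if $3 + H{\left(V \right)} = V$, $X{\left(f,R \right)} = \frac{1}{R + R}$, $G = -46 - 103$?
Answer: $\frac{21157}{298} \approx 70.997$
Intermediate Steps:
$G = -149$
$X{\left(f,R \right)} = \frac{1}{2 R}$
$H{\left(V \right)} = -3 + V$
$H{\left(74 \right)} + X{\left(-30,G \right)} = \left(-3 + 74\right) + \frac{1}{2 \left(-149\right)} = 71 + \frac{1}{2} \left(- \frac{1}{149}\right) = 71 - \frac{1}{298} = \frac{21157}{298}$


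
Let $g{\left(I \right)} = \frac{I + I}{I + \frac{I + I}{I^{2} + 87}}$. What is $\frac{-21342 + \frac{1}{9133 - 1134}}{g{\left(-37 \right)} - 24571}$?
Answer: $\frac{124450984953}{143268513197} \approx 0.86866$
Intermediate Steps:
$g{\left(I \right)} = \frac{2 I}{I + \frac{2 I}{87 + I^{2}}}$
$\frac{-21342 + \frac{1}{9133 - 1134}}{g{\left(-37 \right)} - 24571} = \frac{-21342 + \frac{1}{9133 - 1134}}{\frac{2 \left(87 + \left(-37\right)^{2}\right)}{89 + \left(-37\right)^{2}} - 24571} = \frac{-21342 + \frac{1}{7999}}{\frac{2 \left(87 + 1369\right)}{89 + 1369} - 24571} = \frac{-21342 + \frac{1}{7999}}{2 \cdot \frac{1}{1458} \cdot 1456 - 24571} = - \frac{170714657}{7999 \left(2 \cdot \frac{1}{1458} \cdot 1456 - 24571\right)} = - \frac{170714657}{7999 \left(\frac{1456}{729} - 24571\right)} = - \frac{170714657}{7999 \left(- \frac{17910803}{729}\right)} = \left(- \frac{170714657}{7999}\right) \left(- \frac{729}{17910803}\right) = \frac{124450984953}{143268513197}$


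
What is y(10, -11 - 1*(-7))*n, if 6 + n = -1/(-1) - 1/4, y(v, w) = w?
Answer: 21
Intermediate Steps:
n = -21/4 (n = -6 + (-1/(-1) - 1/4) = -6 + (-1*(-1) - 1*¼) = -6 + (1 - ¼) = -6 + ¾ = -21/4 ≈ -5.2500)
y(10, -11 - 1*(-7))*n = (-11 - 1*(-7))*(-21/4) = (-11 + 7)*(-21/4) = -4*(-21/4) = 21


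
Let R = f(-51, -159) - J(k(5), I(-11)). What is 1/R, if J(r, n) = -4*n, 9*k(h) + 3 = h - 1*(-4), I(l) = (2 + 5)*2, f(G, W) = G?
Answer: ⅕ ≈ 0.20000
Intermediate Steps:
I(l) = 14 (I(l) = 7*2 = 14)
k(h) = ⅑ + h/9 (k(h) = -⅓ + (h - 1*(-4))/9 = -⅓ + (h + 4)/9 = -⅓ + (4 + h)/9 = -⅓ + (4/9 + h/9) = ⅑ + h/9)
R = 5 (R = -51 - (-4)*14 = -51 - 1*(-56) = -51 + 56 = 5)
1/R = 1/5 = ⅕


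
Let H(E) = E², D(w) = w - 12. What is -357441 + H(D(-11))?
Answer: -356912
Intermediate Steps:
D(w) = -12 + w
-357441 + H(D(-11)) = -357441 + (-12 - 11)² = -357441 + (-23)² = -357441 + 529 = -356912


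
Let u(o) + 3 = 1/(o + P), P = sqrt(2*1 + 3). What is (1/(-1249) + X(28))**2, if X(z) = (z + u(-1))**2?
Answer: 20351420976663/49920032 + 643737539*sqrt(5)/39968 ≈ 4.4370e+5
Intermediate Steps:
P = sqrt(5) (P = sqrt(2 + 3) = sqrt(5) ≈ 2.2361)
u(o) = -3 + 1/(o + sqrt(5))
X(z) = (z + (4 - 3*sqrt(5))/(-1 + sqrt(5)))**2 (X(z) = (z + (1 - 3*(-1) - 3*sqrt(5))/(-1 + sqrt(5)))**2 = (z + (1 + 3 - 3*sqrt(5))/(-1 + sqrt(5)))**2 = (z + (4 - 3*sqrt(5))/(-1 + sqrt(5)))**2)
(1/(-1249) + X(28))**2 = (1/(-1249) + (-4 + 3*sqrt(5) + 28*(1 - sqrt(5)))**2/(1 - sqrt(5))**2)**2 = (-1/1249 + (-4 + 3*sqrt(5) + (28 - 28*sqrt(5)))**2/(1 - sqrt(5))**2)**2 = (-1/1249 + (24 - 25*sqrt(5))**2/(1 - sqrt(5))**2)**2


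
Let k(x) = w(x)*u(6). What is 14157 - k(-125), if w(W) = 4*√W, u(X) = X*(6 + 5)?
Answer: 14157 - 1320*I*√5 ≈ 14157.0 - 2951.6*I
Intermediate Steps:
u(X) = 11*X (u(X) = X*11 = 11*X)
k(x) = 264*√x (k(x) = (4*√x)*(11*6) = (4*√x)*66 = 264*√x)
14157 - k(-125) = 14157 - 264*√(-125) = 14157 - 264*5*I*√5 = 14157 - 1320*I*√5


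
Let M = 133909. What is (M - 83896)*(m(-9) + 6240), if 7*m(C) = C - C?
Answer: 312081120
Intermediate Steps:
m(C) = 0 (m(C) = (C - C)/7 = (1/7)*0 = 0)
(M - 83896)*(m(-9) + 6240) = (133909 - 83896)*(0 + 6240) = 50013*6240 = 312081120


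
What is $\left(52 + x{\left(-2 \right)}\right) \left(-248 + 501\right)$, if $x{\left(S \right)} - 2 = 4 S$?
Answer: $11638$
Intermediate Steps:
$x{\left(S \right)} = 2 + 4 S$
$\left(52 + x{\left(-2 \right)}\right) \left(-248 + 501\right) = \left(52 + \left(2 + 4 \left(-2\right)\right)\right) \left(-248 + 501\right) = \left(52 + \left(2 - 8\right)\right) 253 = \left(52 - 6\right) 253 = 46 \cdot 253 = 11638$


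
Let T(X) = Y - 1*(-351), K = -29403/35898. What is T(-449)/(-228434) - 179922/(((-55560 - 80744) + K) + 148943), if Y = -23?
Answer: -81975969740352/5757620833547 ≈ -14.238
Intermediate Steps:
K = -9801/11966 (K = -29403*1/35898 = -9801/11966 ≈ -0.81907)
T(X) = 328 (T(X) = -23 - 1*(-351) = -23 + 351 = 328)
T(-449)/(-228434) - 179922/(((-55560 - 80744) + K) + 148943) = 328/(-228434) - 179922/(((-55560 - 80744) - 9801/11966) + 148943) = 328*(-1/228434) - 179922/((-136304 - 9801/11966) + 148943) = -164/114217 - 179922/(-1631023465/11966 + 148943) = -164/114217 - 179922/151228473/11966 = -164/114217 - 179922*11966/151228473 = -164/114217 - 717648884/50409491 = -81975969740352/5757620833547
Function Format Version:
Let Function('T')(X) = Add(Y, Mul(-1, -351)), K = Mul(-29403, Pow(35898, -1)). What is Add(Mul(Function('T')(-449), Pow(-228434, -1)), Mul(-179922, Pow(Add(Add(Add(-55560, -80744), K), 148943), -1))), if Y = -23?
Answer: Rational(-81975969740352, 5757620833547) ≈ -14.238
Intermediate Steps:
K = Rational(-9801, 11966) (K = Mul(-29403, Rational(1, 35898)) = Rational(-9801, 11966) ≈ -0.81907)
Function('T')(X) = 328 (Function('T')(X) = Add(-23, Mul(-1, -351)) = Add(-23, 351) = 328)
Add(Mul(Function('T')(-449), Pow(-228434, -1)), Mul(-179922, Pow(Add(Add(Add(-55560, -80744), K), 148943), -1))) = Add(Mul(328, Pow(-228434, -1)), Mul(-179922, Pow(Add(Add(Add(-55560, -80744), Rational(-9801, 11966)), 148943), -1))) = Add(Mul(328, Rational(-1, 228434)), Mul(-179922, Pow(Add(Add(-136304, Rational(-9801, 11966)), 148943), -1))) = Add(Rational(-164, 114217), Mul(-179922, Pow(Add(Rational(-1631023465, 11966), 148943), -1))) = Add(Rational(-164, 114217), Mul(-179922, Pow(Rational(151228473, 11966), -1))) = Add(Rational(-164, 114217), Mul(-179922, Rational(11966, 151228473))) = Add(Rational(-164, 114217), Rational(-717648884, 50409491)) = Rational(-81975969740352, 5757620833547)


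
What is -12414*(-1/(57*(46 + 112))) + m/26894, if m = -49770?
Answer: -1361506/2883421 ≈ -0.47218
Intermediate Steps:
-12414*(-1/(57*(46 + 112))) + m/26894 = -12414*(-1/(57*(46 + 112))) - 49770/26894 = -12414/(158*(-57)) - 49770*1/26894 = -12414/(-9006) - 3555/1921 = -12414*(-1/9006) - 3555/1921 = 2069/1501 - 3555/1921 = -1361506/2883421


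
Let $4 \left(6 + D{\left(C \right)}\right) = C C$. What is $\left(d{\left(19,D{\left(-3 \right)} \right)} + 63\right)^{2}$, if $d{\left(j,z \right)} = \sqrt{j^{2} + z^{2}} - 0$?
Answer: $\frac{\left(252 + \sqrt{6001}\right)^{2}}{16} \approx 6784.2$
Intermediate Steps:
$D{\left(C \right)} = -6 + \frac{C^{2}}{4}$ ($D{\left(C \right)} = -6 + \frac{C C}{4} = -6 + \frac{C^{2}}{4}$)
$d{\left(j,z \right)} = \sqrt{j^{2} + z^{2}}$ ($d{\left(j,z \right)} = \sqrt{j^{2} + z^{2}} + 0 = \sqrt{j^{2} + z^{2}}$)
$\left(d{\left(19,D{\left(-3 \right)} \right)} + 63\right)^{2} = \left(\sqrt{19^{2} + \left(-6 + \frac{\left(-3\right)^{2}}{4}\right)^{2}} + 63\right)^{2} = \left(\sqrt{361 + \left(-6 + \frac{1}{4} \cdot 9\right)^{2}} + 63\right)^{2} = \left(\sqrt{361 + \left(-6 + \frac{9}{4}\right)^{2}} + 63\right)^{2} = \left(\sqrt{361 + \left(- \frac{15}{4}\right)^{2}} + 63\right)^{2} = \left(\sqrt{361 + \frac{225}{16}} + 63\right)^{2} = \left(\sqrt{\frac{6001}{16}} + 63\right)^{2} = \left(\frac{\sqrt{6001}}{4} + 63\right)^{2} = \left(63 + \frac{\sqrt{6001}}{4}\right)^{2}$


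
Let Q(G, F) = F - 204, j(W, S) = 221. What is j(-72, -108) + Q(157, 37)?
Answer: 54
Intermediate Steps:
Q(G, F) = -204 + F
j(-72, -108) + Q(157, 37) = 221 + (-204 + 37) = 221 - 167 = 54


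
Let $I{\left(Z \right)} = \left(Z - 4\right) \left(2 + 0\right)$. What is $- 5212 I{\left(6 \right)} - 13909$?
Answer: $-34757$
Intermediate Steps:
$I{\left(Z \right)} = -8 + 2 Z$ ($I{\left(Z \right)} = \left(-4 + Z\right) 2 = -8 + 2 Z$)
$- 5212 I{\left(6 \right)} - 13909 = - 5212 \left(-8 + 2 \cdot 6\right) - 13909 = - 5212 \left(-8 + 12\right) - 13909 = \left(-5212\right) 4 - 13909 = -20848 - 13909 = -34757$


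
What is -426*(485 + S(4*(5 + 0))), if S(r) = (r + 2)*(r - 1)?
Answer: -384678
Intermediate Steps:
S(r) = (-1 + r)*(2 + r) (S(r) = (2 + r)*(-1 + r) = (-1 + r)*(2 + r))
-426*(485 + S(4*(5 + 0))) = -426*(485 + (-2 + 4*(5 + 0) + (4*(5 + 0))**2)) = -426*(485 + (-2 + 4*5 + (4*5)**2)) = -426*(485 + (-2 + 20 + 20**2)) = -426*(485 + (-2 + 20 + 400)) = -426*(485 + 418) = -426*903 = -384678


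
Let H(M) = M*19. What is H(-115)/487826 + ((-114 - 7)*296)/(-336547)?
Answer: 16736620821/164176376822 ≈ 0.10194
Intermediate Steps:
H(M) = 19*M
H(-115)/487826 + ((-114 - 7)*296)/(-336547) = (19*(-115))/487826 + ((-114 - 7)*296)/(-336547) = -2185*1/487826 - 121*296*(-1/336547) = -2185/487826 - 35816*(-1/336547) = -2185/487826 + 35816/336547 = 16736620821/164176376822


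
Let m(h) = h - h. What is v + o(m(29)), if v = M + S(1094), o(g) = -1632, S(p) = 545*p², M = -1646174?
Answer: 650627814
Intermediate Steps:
m(h) = 0
v = 650629446 (v = -1646174 + 545*1094² = -1646174 + 545*1196836 = -1646174 + 652275620 = 650629446)
v + o(m(29)) = 650629446 - 1632 = 650627814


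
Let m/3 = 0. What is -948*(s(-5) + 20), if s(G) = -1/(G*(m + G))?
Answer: -473052/25 ≈ -18922.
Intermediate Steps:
m = 0 (m = 3*0 = 0)
s(G) = -1/G² (s(G) = -1/(G*(0 + G)) = -1/(G*G) = -1/(G²) = -1/G²)
-948*(s(-5) + 20) = -948*(-1/(-5)² + 20) = -948*(-1*1/25 + 20) = -948*(-1/25 + 20) = -948*499/25 = -473052/25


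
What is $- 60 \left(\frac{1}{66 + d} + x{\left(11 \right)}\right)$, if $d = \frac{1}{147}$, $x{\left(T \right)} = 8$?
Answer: $- \frac{4666260}{9703} \approx -480.91$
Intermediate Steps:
$d = \frac{1}{147} \approx 0.0068027$
$- 60 \left(\frac{1}{66 + d} + x{\left(11 \right)}\right) = - 60 \left(\frac{1}{66 + \frac{1}{147}} + 8\right) = - 60 \left(\frac{1}{\frac{9703}{147}} + 8\right) = - 60 \left(\frac{147}{9703} + 8\right) = \left(-60\right) \frac{77771}{9703} = - \frac{4666260}{9703}$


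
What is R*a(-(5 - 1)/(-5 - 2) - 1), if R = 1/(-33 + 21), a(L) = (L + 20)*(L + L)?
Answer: 137/98 ≈ 1.3980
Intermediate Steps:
a(L) = 2*L*(20 + L) (a(L) = (20 + L)*(2*L) = 2*L*(20 + L))
R = -1/12 (R = 1/(-12) = -1/12 ≈ -0.083333)
R*a(-(5 - 1)/(-5 - 2) - 1) = -(-(5 - 1)/(-5 - 2) - 1)*(20 + (-(5 - 1)/(-5 - 2) - 1))/6 = -(-4/(-7) - 1)*(20 + (-4/(-7) - 1))/6 = -(-4*(-1)/7 - 1)*(20 + (-4*(-1)/7 - 1))/6 = -(-1*(-4/7) - 1)*(20 + (-1*(-4/7) - 1))/6 = -(4/7 - 1)*(20 + (4/7 - 1))/6 = -(-3)*(20 - 3/7)/(6*7) = -(-3)*137/(6*7*7) = -1/12*(-822/49) = 137/98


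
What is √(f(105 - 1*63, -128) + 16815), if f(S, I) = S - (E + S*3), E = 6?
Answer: 5*√669 ≈ 129.33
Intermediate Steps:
f(S, I) = -6 - 2*S (f(S, I) = S - (6 + S*3) = S - (6 + 3*S) = S + (-6 - 3*S) = -6 - 2*S)
√(f(105 - 1*63, -128) + 16815) = √((-6 - 2*(105 - 1*63)) + 16815) = √((-6 - 2*(105 - 63)) + 16815) = √((-6 - 2*42) + 16815) = √((-6 - 84) + 16815) = √(-90 + 16815) = √16725 = 5*√669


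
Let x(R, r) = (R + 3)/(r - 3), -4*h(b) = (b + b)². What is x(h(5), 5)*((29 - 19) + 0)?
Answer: -110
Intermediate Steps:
h(b) = -b² (h(b) = -(b + b)²/4 = -4*b²/4 = -b²)
x(R, r) = (3 + R)/(-3 + r)
x(h(5), 5)*((29 - 19) + 0) = ((3 - 1*5²)/(-3 + 5))*((29 - 19) + 0) = ((3 - 1*25)/2)*(10 + 0) = ((3 - 25)/2)*10 = ((½)*(-22))*10 = -11*10 = -110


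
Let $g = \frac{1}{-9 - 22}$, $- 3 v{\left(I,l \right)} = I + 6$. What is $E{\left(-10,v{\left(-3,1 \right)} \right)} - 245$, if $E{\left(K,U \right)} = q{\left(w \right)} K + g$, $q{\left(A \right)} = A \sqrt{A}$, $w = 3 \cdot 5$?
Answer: $- \frac{7596}{31} - 150 \sqrt{15} \approx -825.98$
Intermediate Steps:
$w = 15$
$v{\left(I,l \right)} = -2 - \frac{I}{3}$ ($v{\left(I,l \right)} = - \frac{I + 6}{3} = - \frac{6 + I}{3} = -2 - \frac{I}{3}$)
$q{\left(A \right)} = A^{\frac{3}{2}}$
$g = - \frac{1}{31}$ ($g = \frac{1}{-31} = - \frac{1}{31} \approx -0.032258$)
$E{\left(K,U \right)} = - \frac{1}{31} + 15 K \sqrt{15}$ ($E{\left(K,U \right)} = 15^{\frac{3}{2}} K - \frac{1}{31} = 15 \sqrt{15} K - \frac{1}{31} = 15 K \sqrt{15} - \frac{1}{31} = - \frac{1}{31} + 15 K \sqrt{15}$)
$E{\left(-10,v{\left(-3,1 \right)} \right)} - 245 = \left(- \frac{1}{31} + 15 \left(-10\right) \sqrt{15}\right) - 245 = \left(- \frac{1}{31} - 150 \sqrt{15}\right) - 245 = - \frac{7596}{31} - 150 \sqrt{15}$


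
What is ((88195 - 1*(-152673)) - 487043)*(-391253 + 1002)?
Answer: 96070039925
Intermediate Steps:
((88195 - 1*(-152673)) - 487043)*(-391253 + 1002) = ((88195 + 152673) - 487043)*(-390251) = (240868 - 487043)*(-390251) = -246175*(-390251) = 96070039925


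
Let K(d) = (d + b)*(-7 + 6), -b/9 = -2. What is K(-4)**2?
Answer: 196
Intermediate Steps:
b = 18 (b = -9*(-2) = 18)
K(d) = -18 - d (K(d) = (d + 18)*(-7 + 6) = (18 + d)*(-1) = -18 - d)
K(-4)**2 = (-18 - 1*(-4))**2 = (-18 + 4)**2 = (-14)**2 = 196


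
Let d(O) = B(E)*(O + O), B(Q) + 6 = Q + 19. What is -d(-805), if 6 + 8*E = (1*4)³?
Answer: 65205/2 ≈ 32603.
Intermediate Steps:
E = 29/4 (E = -¾ + (1*4)³/8 = -¾ + (⅛)*4³ = -¾ + (⅛)*64 = -¾ + 8 = 29/4 ≈ 7.2500)
B(Q) = 13 + Q (B(Q) = -6 + (Q + 19) = -6 + (19 + Q) = 13 + Q)
d(O) = 81*O/2 (d(O) = (13 + 29/4)*(O + O) = 81*(2*O)/4 = 81*O/2)
-d(-805) = -81*(-805)/2 = -1*(-65205/2) = 65205/2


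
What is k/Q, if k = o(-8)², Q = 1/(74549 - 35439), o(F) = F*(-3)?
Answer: 22527360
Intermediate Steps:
o(F) = -3*F
Q = 1/39110 ≈ 2.5569e-5
k = 576 (k = (-3*(-8))² = 24² = 576)
k/Q = 576/(1/39110) = 576*39110 = 22527360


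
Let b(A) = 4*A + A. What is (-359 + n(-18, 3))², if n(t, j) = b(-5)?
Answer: 147456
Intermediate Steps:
b(A) = 5*A
n(t, j) = -25 (n(t, j) = 5*(-5) = -25)
(-359 + n(-18, 3))² = (-359 - 25)² = (-384)² = 147456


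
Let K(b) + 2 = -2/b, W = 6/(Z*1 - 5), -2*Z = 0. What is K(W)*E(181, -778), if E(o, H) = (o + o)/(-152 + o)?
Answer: -362/87 ≈ -4.1609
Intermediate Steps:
Z = 0 (Z = -½*0 = 0)
E(o, H) = 2*o/(-152 + o) (E(o, H) = (2*o)/(-152 + o) = 2*o/(-152 + o))
W = -6/5 (W = 6/(0*1 - 5) = 6/(0 - 5) = 6/(-5) = 6*(-⅕) = -6/5 ≈ -1.2000)
K(b) = -2 - 2/b
K(W)*E(181, -778) = (-2 - 2/(-6/5))*(2*181/(-152 + 181)) = (-2 - 2*(-⅚))*(2*181/29) = (-2 + 5/3)*(2*181*(1/29)) = -⅓*362/29 = -362/87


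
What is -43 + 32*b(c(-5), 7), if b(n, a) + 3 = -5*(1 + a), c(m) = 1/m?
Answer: -1419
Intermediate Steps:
b(n, a) = -8 - 5*a (b(n, a) = -3 - 5*(1 + a) = -3 + (-5 - 5*a) = -8 - 5*a)
-43 + 32*b(c(-5), 7) = -43 + 32*(-8 - 5*7) = -43 + 32*(-8 - 35) = -43 + 32*(-43) = -43 - 1376 = -1419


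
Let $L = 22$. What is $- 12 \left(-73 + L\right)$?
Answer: $612$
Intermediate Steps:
$- 12 \left(-73 + L\right) = - 12 \left(-73 + 22\right) = \left(-12\right) \left(-51\right) = 612$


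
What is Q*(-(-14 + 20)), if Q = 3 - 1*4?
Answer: 6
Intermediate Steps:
Q = -1 (Q = 3 - 4 = -1)
Q*(-(-14 + 20)) = -(-1)*(-14 + 20) = -(-1)*6 = -1*(-6) = 6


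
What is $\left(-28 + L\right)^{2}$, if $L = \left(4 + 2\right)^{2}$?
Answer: $64$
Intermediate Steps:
$L = 36$ ($L = 6^{2} = 36$)
$\left(-28 + L\right)^{2} = \left(-28 + 36\right)^{2} = 8^{2} = 64$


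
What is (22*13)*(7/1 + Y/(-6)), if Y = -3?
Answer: 2145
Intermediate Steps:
(22*13)*(7/1 + Y/(-6)) = (22*13)*(7/1 - 3/(-6)) = 286*(7*1 - 3*(-1/6)) = 286*(7 + 1/2) = 286*(15/2) = 2145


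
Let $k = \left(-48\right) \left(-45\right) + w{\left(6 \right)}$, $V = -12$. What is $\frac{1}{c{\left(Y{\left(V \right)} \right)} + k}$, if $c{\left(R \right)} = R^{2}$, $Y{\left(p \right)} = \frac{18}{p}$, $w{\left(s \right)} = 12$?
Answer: $\frac{4}{8697} \approx 0.00045993$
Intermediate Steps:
$k = 2172$ ($k = \left(-48\right) \left(-45\right) + 12 = 2160 + 12 = 2172$)
$\frac{1}{c{\left(Y{\left(V \right)} \right)} + k} = \frac{1}{\left(\frac{18}{-12}\right)^{2} + 2172} = \frac{1}{\left(18 \left(- \frac{1}{12}\right)\right)^{2} + 2172} = \frac{1}{\left(- \frac{3}{2}\right)^{2} + 2172} = \frac{1}{\frac{9}{4} + 2172} = \frac{1}{\frac{8697}{4}} = \frac{4}{8697}$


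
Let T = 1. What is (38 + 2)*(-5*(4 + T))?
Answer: -1000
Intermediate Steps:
(38 + 2)*(-5*(4 + T)) = (38 + 2)*(-5*(4 + 1)) = 40*(-5*5) = 40*(-25) = -1000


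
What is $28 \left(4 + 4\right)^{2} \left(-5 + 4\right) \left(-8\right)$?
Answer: $14336$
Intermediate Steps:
$28 \left(4 + 4\right)^{2} \left(-5 + 4\right) \left(-8\right) = 28 \cdot 8^{2} \left(-1\right) \left(-8\right) = 28 \cdot 64 \left(-1\right) \left(-8\right) = 28 \left(-64\right) \left(-8\right) = \left(-1792\right) \left(-8\right) = 14336$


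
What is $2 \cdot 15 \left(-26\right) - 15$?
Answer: $-795$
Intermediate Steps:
$2 \cdot 15 \left(-26\right) - 15 = 30 \left(-26\right) - 15 = -780 - 15 = -795$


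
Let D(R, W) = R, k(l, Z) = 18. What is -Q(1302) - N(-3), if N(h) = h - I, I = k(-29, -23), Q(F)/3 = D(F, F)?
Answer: -3885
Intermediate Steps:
Q(F) = 3*F
I = 18
N(h) = -18 + h (N(h) = h - 1*18 = h - 18 = -18 + h)
-Q(1302) - N(-3) = -3*1302 - (-18 - 3) = -1*3906 - 1*(-21) = -3906 + 21 = -3885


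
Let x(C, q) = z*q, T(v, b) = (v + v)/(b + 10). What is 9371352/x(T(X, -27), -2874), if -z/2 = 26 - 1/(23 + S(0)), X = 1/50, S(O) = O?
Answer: 17961758/285963 ≈ 62.811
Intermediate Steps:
X = 1/50 ≈ 0.020000
T(v, b) = 2*v/(10 + b) (T(v, b) = (2*v)/(10 + b) = 2*v/(10 + b))
z = -1194/23 (z = -2*(26 - 1/(23 + 0)) = -2*(26 - 1/23) = -2*597/23 = -1194/23 ≈ -51.913)
x(C, q) = -1194*q/23
9371352/x(T(X, -27), -2874) = 9371352/((-1194/23*(-2874))) = 9371352/(3431556/23) = 9371352*(23/3431556) = 17961758/285963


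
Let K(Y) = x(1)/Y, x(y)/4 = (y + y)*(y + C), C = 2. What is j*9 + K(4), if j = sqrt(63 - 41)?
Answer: 6 + 9*sqrt(22) ≈ 48.214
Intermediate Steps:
x(y) = 8*y*(2 + y) (x(y) = 4*((y + y)*(y + 2)) = 4*((2*y)*(2 + y)) = 4*(2*y*(2 + y)) = 8*y*(2 + y))
K(Y) = 24/Y (K(Y) = (8*1*(2 + 1))/Y = (8*1*3)/Y = 24/Y)
j = sqrt(22) ≈ 4.6904
j*9 + K(4) = sqrt(22)*9 + 24/4 = 9*sqrt(22) + 24*(1/4) = 9*sqrt(22) + 6 = 6 + 9*sqrt(22)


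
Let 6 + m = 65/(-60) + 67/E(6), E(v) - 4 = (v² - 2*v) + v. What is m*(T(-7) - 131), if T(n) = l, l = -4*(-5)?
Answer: 38591/68 ≈ 567.51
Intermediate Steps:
l = 20
E(v) = 4 + v² - v (E(v) = 4 + ((v² - 2*v) + v) = 4 + (v² - v) = 4 + v² - v)
T(n) = 20
m = -1043/204 (m = -6 + (65/(-60) + 67/(4 + 6² - 1*6)) = -6 + (65*(-1/60) + 67/(4 + 36 - 6)) = -6 + (-13/12 + 67/34) = -6 + 181/204 = -1043/204 ≈ -5.1127)
m*(T(-7) - 131) = -1043*(20 - 131)/204 = -1043/204*(-111) = 38591/68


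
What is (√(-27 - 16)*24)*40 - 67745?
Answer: -67745 + 960*I*√43 ≈ -67745.0 + 6295.1*I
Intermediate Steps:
(√(-27 - 16)*24)*40 - 67745 = (√(-43)*24)*40 - 67745 = ((I*√43)*24)*40 - 67745 = (24*I*√43)*40 - 67745 = 960*I*√43 - 67745 = -67745 + 960*I*√43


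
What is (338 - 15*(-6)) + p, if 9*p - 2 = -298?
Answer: 3556/9 ≈ 395.11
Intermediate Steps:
p = -296/9 (p = 2/9 + (⅑)*(-298) = 2/9 - 298/9 = -296/9 ≈ -32.889)
(338 - 15*(-6)) + p = (338 - 15*(-6)) - 296/9 = (338 + 90) - 296/9 = 428 - 296/9 = 3556/9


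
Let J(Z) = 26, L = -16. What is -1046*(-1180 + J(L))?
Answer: 1207084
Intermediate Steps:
-1046*(-1180 + J(L)) = -1046*(-1180 + 26) = -1046*(-1154) = 1207084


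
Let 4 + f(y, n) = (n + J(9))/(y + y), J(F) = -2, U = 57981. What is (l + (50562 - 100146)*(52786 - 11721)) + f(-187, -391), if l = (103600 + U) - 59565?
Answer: -761488290159/374 ≈ -2.0361e+9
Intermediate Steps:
l = 102016 (l = (103600 + 57981) - 59565 = 161581 - 59565 = 102016)
f(y, n) = -4 + (-2 + n)/(2*y) (f(y, n) = -4 + (n - 2)/(y + y) = -4 + (-2 + n)/((2*y)) = -4 + (-2 + n)*(1/(2*y)) = -4 + (-2 + n)/(2*y))
(l + (50562 - 100146)*(52786 - 11721)) + f(-187, -391) = (102016 + (50562 - 100146)*(52786 - 11721)) + (1/2)*(-2 - 391 - 8*(-187))/(-187) = (102016 - 49584*41065) + (1/2)*(-1/187)*(-2 - 391 + 1496) = (102016 - 2036166960) + (1/2)*(-1/187)*1103 = -2036064944 - 1103/374 = -761488290159/374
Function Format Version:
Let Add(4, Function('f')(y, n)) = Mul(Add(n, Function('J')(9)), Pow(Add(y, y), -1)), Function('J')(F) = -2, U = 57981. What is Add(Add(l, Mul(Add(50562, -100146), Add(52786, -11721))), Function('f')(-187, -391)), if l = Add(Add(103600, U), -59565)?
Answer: Rational(-761488290159, 374) ≈ -2.0361e+9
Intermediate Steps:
l = 102016 (l = Add(Add(103600, 57981), -59565) = Add(161581, -59565) = 102016)
Function('f')(y, n) = Add(-4, Mul(Rational(1, 2), Pow(y, -1), Add(-2, n))) (Function('f')(y, n) = Add(-4, Mul(Add(n, -2), Pow(Add(y, y), -1))) = Add(-4, Mul(Add(-2, n), Pow(Mul(2, y), -1))) = Add(-4, Mul(Add(-2, n), Mul(Rational(1, 2), Pow(y, -1)))) = Add(-4, Mul(Rational(1, 2), Pow(y, -1), Add(-2, n))))
Add(Add(l, Mul(Add(50562, -100146), Add(52786, -11721))), Function('f')(-187, -391)) = Add(Add(102016, Mul(Add(50562, -100146), Add(52786, -11721))), Mul(Rational(1, 2), Pow(-187, -1), Add(-2, -391, Mul(-8, -187)))) = Add(Add(102016, Mul(-49584, 41065)), Mul(Rational(1, 2), Rational(-1, 187), Add(-2, -391, 1496))) = Add(Add(102016, -2036166960), Mul(Rational(1, 2), Rational(-1, 187), 1103)) = Add(-2036064944, Rational(-1103, 374)) = Rational(-761488290159, 374)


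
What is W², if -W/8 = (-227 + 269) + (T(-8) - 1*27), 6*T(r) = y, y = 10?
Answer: 160000/9 ≈ 17778.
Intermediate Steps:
T(r) = 5/3 (T(r) = (⅙)*10 = 5/3)
W = -400/3 (W = -8*((-227 + 269) + (5/3 - 1*27)) = -8*(42 + (5/3 - 27)) = -8*(42 - 76/3) = -8*50/3 = -400/3 ≈ -133.33)
W² = (-400/3)² = 160000/9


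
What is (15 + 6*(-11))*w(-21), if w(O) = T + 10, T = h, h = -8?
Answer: -102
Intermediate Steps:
T = -8
w(O) = 2 (w(O) = -8 + 10 = 2)
(15 + 6*(-11))*w(-21) = (15 + 6*(-11))*2 = (15 - 66)*2 = -51*2 = -102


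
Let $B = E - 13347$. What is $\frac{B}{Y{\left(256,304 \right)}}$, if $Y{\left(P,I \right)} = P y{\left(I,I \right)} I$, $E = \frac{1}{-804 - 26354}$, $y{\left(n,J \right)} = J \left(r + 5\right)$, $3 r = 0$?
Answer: $- \frac{362477827}{3212587171840} \approx -0.00011283$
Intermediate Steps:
$r = 0$ ($r = \frac{1}{3} \cdot 0 = 0$)
$y{\left(n,J \right)} = 5 J$ ($y{\left(n,J \right)} = J \left(0 + 5\right) = J 5 = 5 J$)
$E = - \frac{1}{27158}$ ($E = \frac{1}{-27158} = - \frac{1}{27158} \approx -3.6822 \cdot 10^{-5}$)
$Y{\left(P,I \right)} = 5 P I^{2}$ ($Y{\left(P,I \right)} = P 5 I I = 5 I P I = 5 P I^{2}$)
$B = - \frac{362477827}{27158}$ ($B = - \frac{1}{27158} - 13347 = - \frac{362477827}{27158} \approx -13347.0$)
$\frac{B}{Y{\left(256,304 \right)}} = - \frac{362477827}{27158 \cdot 5 \cdot 256 \cdot 304^{2}} = - \frac{362477827}{27158 \cdot 5 \cdot 256 \cdot 92416} = - \frac{362477827}{27158 \cdot 118292480} = \left(- \frac{362477827}{27158}\right) \frac{1}{118292480} = - \frac{362477827}{3212587171840}$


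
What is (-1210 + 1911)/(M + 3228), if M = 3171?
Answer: 701/6399 ≈ 0.10955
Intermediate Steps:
(-1210 + 1911)/(M + 3228) = (-1210 + 1911)/(3171 + 3228) = 701/6399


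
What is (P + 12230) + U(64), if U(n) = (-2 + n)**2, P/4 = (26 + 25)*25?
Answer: 21174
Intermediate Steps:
P = 5100 (P = 4*((26 + 25)*25) = 4*(51*25) = 4*1275 = 5100)
(P + 12230) + U(64) = (5100 + 12230) + (-2 + 64)**2 = 17330 + 62**2 = 17330 + 3844 = 21174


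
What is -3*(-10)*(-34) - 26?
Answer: -1046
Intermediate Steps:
-3*(-10)*(-34) - 26 = 30*(-34) - 26 = -1020 - 26 = -1046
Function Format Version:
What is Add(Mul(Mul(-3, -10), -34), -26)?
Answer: -1046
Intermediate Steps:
Add(Mul(Mul(-3, -10), -34), -26) = Add(Mul(30, -34), -26) = Add(-1020, -26) = -1046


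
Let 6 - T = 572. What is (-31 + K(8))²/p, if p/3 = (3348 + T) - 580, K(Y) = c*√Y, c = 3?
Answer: 1033/6606 - 62*√2/1101 ≈ 0.076735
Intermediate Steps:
T = -566 (T = 6 - 1*572 = 6 - 572 = -566)
K(Y) = 3*√Y
p = 6606 (p = 3*((3348 - 566) - 580) = 3*(2782 - 580) = 3*2202 = 6606)
(-31 + K(8))²/p = (-31 + 3*√8)²/6606 = (-31 + 3*(2*√2))²*(1/6606) = (-31 + 6*√2)²*(1/6606) = (-31 + 6*√2)²/6606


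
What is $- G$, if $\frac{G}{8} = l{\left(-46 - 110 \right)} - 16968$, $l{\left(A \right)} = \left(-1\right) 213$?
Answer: $137448$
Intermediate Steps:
$l{\left(A \right)} = -213$
$G = -137448$ ($G = 8 \left(-213 - 16968\right) = 8 \left(-17181\right) = -137448$)
$- G = \left(-1\right) \left(-137448\right) = 137448$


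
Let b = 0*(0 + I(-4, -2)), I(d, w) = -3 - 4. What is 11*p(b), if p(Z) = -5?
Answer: -55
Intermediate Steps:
I(d, w) = -7
b = 0 (b = 0*(0 - 7) = 0*(-7) = 0)
11*p(b) = 11*(-5) = -55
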